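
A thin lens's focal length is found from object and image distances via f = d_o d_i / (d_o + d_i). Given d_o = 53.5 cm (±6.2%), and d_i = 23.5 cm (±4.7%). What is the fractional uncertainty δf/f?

0.0377

∂f/∂d_o = (d_i/(d_o+d_i))² = 0.0931;  ∂f/∂d_i = (d_o/(d_o+d_i))² = 0.483
δf = √((∂f/∂d_o · δd_o)² + (∂f/∂d_i · δd_i)²) = √(0.0955 + 0.284) = 0.616 cm
f = 16.3 cm, so δf/f = 0.616/16.3 = 0.0377.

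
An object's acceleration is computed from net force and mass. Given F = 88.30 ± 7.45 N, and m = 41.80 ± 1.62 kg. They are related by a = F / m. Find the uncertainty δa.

0.196 m/s^2

Products/powers → add relative errors in quadrature, weighted by exponent:
  (1·δF/F)² = (1×0.0844)² = 0.00712;  (-1·δm/m)² = (-1×0.0388)² = 0.00150
δa/a = √(0.00862) = 0.0928
a = 2.112 m/s^2, so δa = 0.0928 × 2.112 = 0.196 m/s^2.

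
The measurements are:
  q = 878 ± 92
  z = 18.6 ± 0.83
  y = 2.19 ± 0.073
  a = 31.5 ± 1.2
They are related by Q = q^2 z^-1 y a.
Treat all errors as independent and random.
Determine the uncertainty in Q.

For a monomial Q ∝ q^2, z^-1, y, a, fractional errors add in quadrature:
  (2·δq/q)² = (2×0.105)² = 0.0439;  (-1·δz/z)² = (-1×0.0446)² = 0.00199;  (1·δy/y)² = (1×0.0333)² = 0.00111;  (1·δa/a)² = (1×0.0381)² = 0.00145
δQ/Q = √(0.0485) = 0.220
Q = 2.86e+06, so δQ = 0.220 × 2.86e+06 = 6.29e+05.

6.29e+05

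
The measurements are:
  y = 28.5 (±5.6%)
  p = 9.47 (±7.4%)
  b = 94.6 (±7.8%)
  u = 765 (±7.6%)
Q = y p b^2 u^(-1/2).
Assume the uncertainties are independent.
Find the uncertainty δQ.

Relative error in a monomial: (δQ/Q)² = Σ (nᵢ · δxᵢ/xᵢ)².
  (1·δy/y)² = (1×0.0560)² = 0.00314;  (1·δp/p)² = (1×0.0740)² = 0.00548;  (2·δb/b)² = (2×0.0780)² = 0.0243;  (−½·δu/u)² = (-0.5×0.0760)² = 0.00144
δQ/Q = √(0.0344) = 0.185
Q = 87300, so δQ = 0.185 × 87300 = 16200.

16200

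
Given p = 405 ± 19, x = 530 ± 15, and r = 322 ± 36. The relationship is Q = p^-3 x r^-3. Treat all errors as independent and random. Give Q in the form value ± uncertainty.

Since Q is a product/quotient, work with relative uncertainties:
  (-3·δp/p)² = (-3×0.0469)² = 0.0198;  (1·δx/x)² = (1×0.0283)² = 0.000801;  (-3·δr/r)² = (-3×0.112)² = 0.112
δQ/Q = √(0.133) = 0.365
Q = 2.39e-13, so δQ = 0.365 × 2.39e-13 = 8.72e-14.

(2.39 ± 0.872) × 10^-13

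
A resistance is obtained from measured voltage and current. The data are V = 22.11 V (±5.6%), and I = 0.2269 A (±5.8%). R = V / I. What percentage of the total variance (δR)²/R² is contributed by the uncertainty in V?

(δR/R)² = (1·δV/V)² + (-1·δI/I)²
  V term: (1×0.0560)² = 0.00314
  I term: (-1×0.0580)² = 0.00336
Total = 0.00650. Share from V = 0.00314/0.00650 = 0.482.

48.2%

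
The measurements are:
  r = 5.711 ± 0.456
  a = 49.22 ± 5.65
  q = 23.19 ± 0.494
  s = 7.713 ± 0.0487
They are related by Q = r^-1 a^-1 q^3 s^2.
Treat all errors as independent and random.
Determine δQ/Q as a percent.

15.4%

Q is a product of powers, so relative uncertainties combine in quadrature:
  (-1·δr/r)² = (-1×0.0798)² = 0.00638;  (-1·δa/a)² = (-1×0.115)² = 0.0132;  (3·δq/q)² = (3×0.0213)² = 0.00408;  (2·δs/s)² = (2×0.00631)² = 0.000159
δQ/Q = √(0.0238) = 0.154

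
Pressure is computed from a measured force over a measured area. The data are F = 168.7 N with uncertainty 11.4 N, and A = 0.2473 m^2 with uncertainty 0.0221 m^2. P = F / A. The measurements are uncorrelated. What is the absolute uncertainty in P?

76.4 Pa

P is a product of powers, so relative uncertainties combine in quadrature:
  (1·δF/F)² = (1×0.0676)² = 0.00457;  (-1·δA/A)² = (-1×0.0894)² = 0.00799
δP/P = √(0.0126) = 0.112
P = 682.2 Pa, so δP = 0.112 × 682.2 = 76.4 Pa.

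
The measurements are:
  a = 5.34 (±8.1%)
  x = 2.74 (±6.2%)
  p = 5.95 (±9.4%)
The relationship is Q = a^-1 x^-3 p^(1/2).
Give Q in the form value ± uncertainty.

Relative error in a monomial: (δQ/Q)² = Σ (nᵢ · δxᵢ/xᵢ)².
  (-1·δa/a)² = (-1×0.0810)² = 0.00656;  (-3·δx/x)² = (-3×0.0620)² = 0.0346;  (½·δp/p)² = (0.5×0.0940)² = 0.00221
δQ/Q = √(0.0434) = 0.208
Q = 0.0222, so δQ = 0.208 × 0.0222 = 0.00462.

0.0222 ± 0.00462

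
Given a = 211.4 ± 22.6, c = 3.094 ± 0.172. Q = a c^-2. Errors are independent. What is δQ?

Since Q is a product/quotient, work with relative uncertainties:
  (1·δa/a)² = (1×0.107)² = 0.0114;  (-2·δc/c)² = (-2×0.0556)² = 0.0124
δQ/Q = √(0.0238) = 0.154
Q = 22.08, so δQ = 0.154 × 22.08 = 3.41.

3.41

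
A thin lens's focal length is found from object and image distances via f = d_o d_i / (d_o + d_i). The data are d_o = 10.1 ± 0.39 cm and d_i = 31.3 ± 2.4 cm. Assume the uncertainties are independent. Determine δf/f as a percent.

∂f/∂d_o = (d_i/(d_o+d_i))² = 0.572;  ∂f/∂d_i = (d_o/(d_o+d_i))² = 0.0595
δf = √((∂f/∂d_o · δd_o)² + (∂f/∂d_i · δd_i)²) = √(0.0497 + 0.0204) = 0.265 cm
f = 7.64 cm, so δf/f = 0.265/7.64 = 0.0347.

3.47%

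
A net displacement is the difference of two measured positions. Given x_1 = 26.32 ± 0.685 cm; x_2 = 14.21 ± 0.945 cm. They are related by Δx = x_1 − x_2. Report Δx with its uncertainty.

12.11 ± 1.17 cm

Each term contributes (cᵢ δxᵢ)² to (δΔx)²:
  (δx_1)² = 0.469;  (δx_2)² = 0.893
δΔx = √(1.36) = 1.17 cm
Δx = 12.11 cm.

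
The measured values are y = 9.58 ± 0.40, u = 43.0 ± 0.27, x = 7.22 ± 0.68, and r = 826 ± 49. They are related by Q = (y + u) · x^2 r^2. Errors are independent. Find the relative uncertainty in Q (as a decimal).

Let w = y + u = 52.6. δw = √(δy² + δu²) = √(0.160 + 0.0729) = 0.483, so δw/w = 0.00918.
Q is then a monomial in w, x, r:
δQ/Q = √((δw/w)² + (2·δx/x)² + (2·δr/r)²) = √(8.42e-05 + 0.0355 + 0.0141) = 0.223

0.223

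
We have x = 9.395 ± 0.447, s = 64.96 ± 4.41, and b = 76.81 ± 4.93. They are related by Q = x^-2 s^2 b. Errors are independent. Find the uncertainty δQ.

653

Each factor contributes (exponent × relative error)² to (δQ/Q)²:
  (-2·δx/x)² = (-2×0.0476)² = 0.00905;  (2·δs/s)² = (2×0.0679)² = 0.0184;  (1·δb/b)² = (1×0.0642)² = 0.00412
δQ/Q = √(0.0316) = 0.178
Q = 3672, so δQ = 0.178 × 3672 = 653.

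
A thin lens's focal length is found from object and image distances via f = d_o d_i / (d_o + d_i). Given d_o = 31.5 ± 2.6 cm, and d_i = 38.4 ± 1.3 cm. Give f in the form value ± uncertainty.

∂f/∂d_o = (d_i/(d_o+d_i))² = 0.302;  ∂f/∂d_i = (d_o/(d_o+d_i))² = 0.203
δf = √((∂f/∂d_o · δd_o)² + (∂f/∂d_i · δd_i)²) = √(0.616 + 0.0697) = 0.828 cm
f = 17.3 cm.

17.3 ± 0.828 cm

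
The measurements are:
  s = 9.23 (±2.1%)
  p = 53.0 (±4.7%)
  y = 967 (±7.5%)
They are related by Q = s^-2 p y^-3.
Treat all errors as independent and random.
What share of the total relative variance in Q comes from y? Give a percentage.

92.7%

(δQ/Q)² = (-2·δs/s)² + (1·δp/p)² + (-3·δy/y)²
  s term: (-2×0.0210)² = 0.00176
  p term: (1×0.0470)² = 0.00221
  y term: (-3×0.0750)² = 0.0506
Total = 0.0546. Share from y = 0.0506/0.0546 = 0.927.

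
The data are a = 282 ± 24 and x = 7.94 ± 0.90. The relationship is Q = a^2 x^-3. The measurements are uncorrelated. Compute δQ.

60.4

Relative error in a monomial: (δQ/Q)² = Σ (nᵢ · δxᵢ/xᵢ)².
  (2·δa/a)² = (2×0.0851)² = 0.0290;  (-3·δx/x)² = (-3×0.113)² = 0.116
δQ/Q = √(0.145) = 0.380
Q = 159, so δQ = 0.380 × 159 = 60.4.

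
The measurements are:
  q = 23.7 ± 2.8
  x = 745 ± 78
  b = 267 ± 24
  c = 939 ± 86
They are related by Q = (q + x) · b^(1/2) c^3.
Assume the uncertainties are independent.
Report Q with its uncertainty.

Let u = q + x = 769. δu = √(δq² + δx²) = √(7.84 + 6080) = 78.1, so δu/u = 0.102.
Q is then a monomial in u, b, c:
δQ/Q = √((δu/u)² + (½·δb/b)² + (3·δc/c)²) = √(0.0103 + 0.00202 + 0.0755) = 0.296
Q = 1.04e+13, so δQ = 0.296 × 1.04e+13 = 3.08e+12.

(1.04 ± 0.308) × 10^13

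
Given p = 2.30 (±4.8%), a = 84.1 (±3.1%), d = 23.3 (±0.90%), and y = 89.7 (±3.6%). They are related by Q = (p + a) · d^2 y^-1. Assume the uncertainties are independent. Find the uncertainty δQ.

Let u = p + a = 86.4. δu = √(δp² + δa²) = √(0.0122 + 6.80) = 2.61, so δu/u = 0.0302.
Q is then a monomial in u, d, y:
δQ/Q = √((δu/u)² + (2·δd/d)² + (-1·δy/y)²) = √(0.000912 + 0.000324 + 0.00130) = 0.0503
Q = 523, so δQ = 0.0503 × 523 = 26.3.

26.3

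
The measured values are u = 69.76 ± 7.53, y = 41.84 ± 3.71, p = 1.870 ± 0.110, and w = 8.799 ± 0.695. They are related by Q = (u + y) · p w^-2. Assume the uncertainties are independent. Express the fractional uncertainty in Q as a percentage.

Let h = u + y = 111.6. δh = √(δu² + δy²) = √(56.7 + 13.8) = 8.39, so δh/h = 0.0752.
Q is then a monomial in h, p, w:
δQ/Q = √((δh/h)² + (1·δp/p)² + (-2·δw/w)²) = √(0.00566 + 0.00346 + 0.0250) = 0.185

18.5%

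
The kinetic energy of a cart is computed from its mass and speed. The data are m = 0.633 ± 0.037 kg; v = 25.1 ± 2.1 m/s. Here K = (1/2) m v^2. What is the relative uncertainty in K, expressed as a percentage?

17.7%

K is a product of powers, so relative uncertainties combine in quadrature:
  (1·δm/m)² = (1×0.0585)² = 0.00342;  (2·δv/v)² = (2×0.0837)² = 0.0280
δK/K = √(0.0314) = 0.177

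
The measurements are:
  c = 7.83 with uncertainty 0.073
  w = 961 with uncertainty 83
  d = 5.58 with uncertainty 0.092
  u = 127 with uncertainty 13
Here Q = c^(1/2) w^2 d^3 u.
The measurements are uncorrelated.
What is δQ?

Relative error in a monomial: (δQ/Q)² = Σ (nᵢ · δxᵢ/xᵢ)².
  (½·δc/c)² = (0.5×0.00932)² = 2.17e-05;  (2·δw/w)² = (2×0.0864)² = 0.0298;  (3·δd/d)² = (3×0.0165)² = 0.00245;  (1·δu/u)² = (1×0.102)² = 0.0105
δQ/Q = √(0.0428) = 0.207
Q = 5.7e+10, so δQ = 0.207 × 5.7e+10 = 1.18e+10.

1.18e+10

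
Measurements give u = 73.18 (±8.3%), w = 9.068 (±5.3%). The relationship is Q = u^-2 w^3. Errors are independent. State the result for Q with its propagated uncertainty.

Each factor contributes (exponent × relative error)² to (δQ/Q)²:
  (-2·δu/u)² = (-2×0.0830)² = 0.0276;  (3·δw/w)² = (3×0.0530)² = 0.0253
δQ/Q = √(0.0528) = 0.230
Q = 0.1392, so δQ = 0.230 × 0.1392 = 0.0320.

0.1392 ± 0.0320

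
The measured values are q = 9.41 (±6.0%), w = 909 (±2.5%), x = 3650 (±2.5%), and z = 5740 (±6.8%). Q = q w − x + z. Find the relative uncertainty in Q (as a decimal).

0.0644

Let p = q·w = 8550. δp/p = √((1·δq/q)² + (1·δw/w)²) = √(0.00360 + 0.000625) = 0.0650, so δp = 556.
Q = p − x + z: δQ = √(δp² + δx² + δz²) = √(3.09e+05 + 8330 + 1.52e+05) = 685
Q = 10600, so δQ/Q = 685/10600 = 0.0644.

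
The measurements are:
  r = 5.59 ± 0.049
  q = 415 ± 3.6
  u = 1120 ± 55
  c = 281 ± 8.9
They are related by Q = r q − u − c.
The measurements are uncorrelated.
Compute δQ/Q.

Let p = r·q = 2320. δp/p = √((1·δr/r)² + (1·δq/q)²) = √(7.68e-05 + 7.53e-05) = 0.0123, so δp = 28.6.
Q = p − u − c: δQ = √(δp² + δu² + δc²) = √(818 + 3020 + 79.2) = 62.6
Q = 919, so δQ/Q = 62.6/919 = 0.0682.

0.0682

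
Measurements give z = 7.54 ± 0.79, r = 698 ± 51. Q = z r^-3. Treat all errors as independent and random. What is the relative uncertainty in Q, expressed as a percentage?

Q is a product of powers, so relative uncertainties combine in quadrature:
  (1·δz/z)² = (1×0.105)² = 0.0110;  (-3·δr/r)² = (-3×0.0731)² = 0.0480
δQ/Q = √(0.0590) = 0.243

24.3%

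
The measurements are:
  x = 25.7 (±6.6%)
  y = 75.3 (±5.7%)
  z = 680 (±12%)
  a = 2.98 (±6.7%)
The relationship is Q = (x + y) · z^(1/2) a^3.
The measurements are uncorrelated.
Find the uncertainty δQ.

Let u = x + y = 101. δu = √(δx² + δy²) = √(2.88 + 18.4) = 4.62, so δu/u = 0.0457.
Q is then a monomial in u, z, a:
δQ/Q = √((δu/u)² + (½·δz/z)² + (3·δa/a)²) = √(0.00209 + 0.00360 + 0.0404) = 0.215
Q = 69700, so δQ = 0.215 × 69700 = 15000.

15000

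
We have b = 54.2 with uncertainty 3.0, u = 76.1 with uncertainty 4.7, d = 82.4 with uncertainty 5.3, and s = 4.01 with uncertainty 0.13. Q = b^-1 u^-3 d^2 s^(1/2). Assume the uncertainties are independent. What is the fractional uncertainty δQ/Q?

0.233

Each factor contributes (exponent × relative error)² to (δQ/Q)²:
  (-1·δb/b)² = (-1×0.0554)² = 0.00306;  (-3·δu/u)² = (-3×0.0618)² = 0.0343;  (2·δd/d)² = (2×0.0643)² = 0.0165;  (½·δs/s)² = (0.5×0.0324)² = 0.000263
δQ/Q = √(0.0542) = 0.233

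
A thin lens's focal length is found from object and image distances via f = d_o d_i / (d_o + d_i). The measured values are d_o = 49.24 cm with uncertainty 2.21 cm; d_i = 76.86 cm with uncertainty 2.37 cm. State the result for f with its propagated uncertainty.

30.01 ± 0.897 cm

∂f/∂d_o = (d_i/(d_o+d_i))² = 0.372;  ∂f/∂d_i = (d_o/(d_o+d_i))² = 0.152
δf = √((∂f/∂d_o · δd_o)² + (∂f/∂d_i · δd_i)²) = √(0.674 + 0.131) = 0.897 cm
f = 30.01 cm.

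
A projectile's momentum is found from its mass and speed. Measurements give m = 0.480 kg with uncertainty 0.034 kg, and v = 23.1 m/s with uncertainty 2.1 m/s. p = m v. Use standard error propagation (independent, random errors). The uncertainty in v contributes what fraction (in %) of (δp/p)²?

(δp/p)² = (1·δm/m)² + (1·δv/v)²
  m term: (1×0.0708)² = 0.00502
  v term: (1×0.0909)² = 0.00826
Total = 0.0133. Share from v = 0.00826/0.0133 = 0.622.

62.2%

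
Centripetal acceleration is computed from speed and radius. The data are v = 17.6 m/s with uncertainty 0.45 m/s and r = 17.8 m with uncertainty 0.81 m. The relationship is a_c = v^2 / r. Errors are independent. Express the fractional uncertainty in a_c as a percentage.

For a monomial a_c ∝ v^2, r^-1, fractional errors add in quadrature:
  (2·δv/v)² = (2×0.0256)² = 0.00261;  (-1·δr/r)² = (-1×0.0455)² = 0.00207
δa_c/a_c = √(0.00469) = 0.0685

6.85%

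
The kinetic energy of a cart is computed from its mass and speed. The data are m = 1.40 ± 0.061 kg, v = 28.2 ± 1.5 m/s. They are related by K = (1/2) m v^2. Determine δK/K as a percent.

11.5%

Since K is a product/quotient, work with relative uncertainties:
  (1·δm/m)² = (1×0.0436)² = 0.00190;  (2·δv/v)² = (2×0.0532)² = 0.0113
δK/K = √(0.0132) = 0.115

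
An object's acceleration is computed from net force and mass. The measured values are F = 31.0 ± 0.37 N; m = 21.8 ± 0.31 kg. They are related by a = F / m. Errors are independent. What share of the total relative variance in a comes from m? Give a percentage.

58.7%

(δa/a)² = (1·δF/F)² + (-1·δm/m)²
  F term: (1×0.0119)² = 0.000142
  m term: (-1×0.0142)² = 0.000202
Total = 0.000345. Share from m = 0.000202/0.000345 = 0.587.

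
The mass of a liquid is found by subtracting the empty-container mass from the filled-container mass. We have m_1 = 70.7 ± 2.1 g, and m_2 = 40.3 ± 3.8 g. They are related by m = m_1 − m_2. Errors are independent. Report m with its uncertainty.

30.4 ± 4.34 g

For a sum/difference, combine absolute errors in quadrature:
  (δm_1)² = 4.41;  (δm_2)² = 14.4
δm = √(18.9) = 4.34 g
m = 30.4 g.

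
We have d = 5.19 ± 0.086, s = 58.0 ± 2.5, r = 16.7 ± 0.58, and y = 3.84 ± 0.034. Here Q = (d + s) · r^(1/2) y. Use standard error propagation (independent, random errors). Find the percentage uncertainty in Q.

4.41%

Let u = d + s = 63.2. δu = √(δd² + δs²) = √(0.00740 + 6.25) = 2.50, so δu/u = 0.0396.
Q is then a monomial in u, r, y:
δQ/Q = √((δu/u)² + (½·δr/r)² + (1·δy/y)²) = √(0.00157 + 0.000302 + 7.84e-05) = 0.0441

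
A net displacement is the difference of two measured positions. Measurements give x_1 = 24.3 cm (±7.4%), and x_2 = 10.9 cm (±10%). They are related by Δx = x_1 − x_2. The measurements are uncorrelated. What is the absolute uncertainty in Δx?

2.10 cm

Absolute uncertainties add in quadrature for a linear combination:
  (δx_1)² = 3.23;  (δx_2)² = 1.19
δΔx = √(4.42) = 2.10 cm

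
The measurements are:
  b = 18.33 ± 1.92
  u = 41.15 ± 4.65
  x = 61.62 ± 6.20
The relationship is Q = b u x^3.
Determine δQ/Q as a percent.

33.9%

Relative error in a monomial: (δQ/Q)² = Σ (nᵢ · δxᵢ/xᵢ)².
  (1·δb/b)² = (1×0.105)² = 0.0110;  (1·δu/u)² = (1×0.113)² = 0.0128;  (3·δx/x)² = (3×0.101)² = 0.0911
δQ/Q = √(0.115) = 0.339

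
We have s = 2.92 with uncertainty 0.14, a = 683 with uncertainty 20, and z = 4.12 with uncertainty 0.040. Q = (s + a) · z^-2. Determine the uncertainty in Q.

1.42

Let u = s + a = 686. δu = √(δs² + δa²) = √(0.0196 + 400) = 20.0, so δu/u = 0.0292.
Q is then a monomial in u, z:
δQ/Q = √((δu/u)² + (-2·δz/z)²) = √(0.000850 + 0.000377) = 0.0350
Q = 40.4, so δQ = 0.0350 × 40.4 = 1.42.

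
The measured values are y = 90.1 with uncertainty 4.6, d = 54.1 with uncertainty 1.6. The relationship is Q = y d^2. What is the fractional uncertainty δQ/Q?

0.0781

Since Q is a product/quotient, work with relative uncertainties:
  (1·δy/y)² = (1×0.0511)² = 0.00261;  (2·δd/d)² = (2×0.0296)² = 0.00350
δQ/Q = √(0.00611) = 0.0781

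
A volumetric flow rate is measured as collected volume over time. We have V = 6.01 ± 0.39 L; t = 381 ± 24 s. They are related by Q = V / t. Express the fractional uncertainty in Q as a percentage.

For a monomial Q ∝ V, t^-1, fractional errors add in quadrature:
  (1·δV/V)² = (1×0.0649)² = 0.00421;  (-1·δt/t)² = (-1×0.0630)² = 0.00397
δQ/Q = √(0.00818) = 0.0904

9.04%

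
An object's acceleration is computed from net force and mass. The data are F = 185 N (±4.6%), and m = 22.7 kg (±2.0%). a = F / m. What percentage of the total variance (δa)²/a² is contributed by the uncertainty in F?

84.1%

(δa/a)² = (1·δF/F)² + (-1·δm/m)²
  F term: (1×0.0460)² = 0.00212
  m term: (-1×0.0200)² = 0.000400
Total = 0.00252. Share from F = 0.00212/0.00252 = 0.841.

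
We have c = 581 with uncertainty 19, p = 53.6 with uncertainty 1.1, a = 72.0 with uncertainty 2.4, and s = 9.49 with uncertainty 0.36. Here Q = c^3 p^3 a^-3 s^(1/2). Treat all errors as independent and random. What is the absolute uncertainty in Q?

Since Q is a product/quotient, work with relative uncertainties:
  (3·δc/c)² = (3×0.0327)² = 0.00962;  (3·δp/p)² = (3×0.0205)² = 0.00379;  (-3·δa/a)² = (-3×0.0333)² = 0.0100;  (½·δs/s)² = (0.5×0.0379)² = 0.000360
δQ/Q = √(0.0238) = 0.154
Q = 2.49e+08, so δQ = 0.154 × 2.49e+08 = 3.84e+07.

3.84e+07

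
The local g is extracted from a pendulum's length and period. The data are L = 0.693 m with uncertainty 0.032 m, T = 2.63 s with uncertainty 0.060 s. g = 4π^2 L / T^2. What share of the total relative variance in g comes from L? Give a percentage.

50.6%

(δg/g)² = (1·δL/L)² + (-2·δT/T)²
  L term: (1×0.0462)² = 0.00213
  T term: (-2×0.0228)² = 0.00208
Total = 0.00421. Share from L = 0.00213/0.00421 = 0.506.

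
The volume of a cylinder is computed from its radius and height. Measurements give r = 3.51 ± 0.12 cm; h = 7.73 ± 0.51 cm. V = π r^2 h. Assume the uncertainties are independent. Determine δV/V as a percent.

V is a product of powers, so relative uncertainties combine in quadrature:
  (2·δr/r)² = (2×0.0342)² = 0.00468;  (1·δh/h)² = (1×0.0660)² = 0.00435
δV/V = √(0.00903) = 0.0950

9.50%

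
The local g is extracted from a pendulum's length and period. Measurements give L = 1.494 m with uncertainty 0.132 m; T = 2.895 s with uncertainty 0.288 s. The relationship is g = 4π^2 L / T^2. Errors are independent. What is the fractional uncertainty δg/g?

Relative error in a monomial: (δg/g)² = Σ (nᵢ · δxᵢ/xᵢ)².
  (1·δL/L)² = (1×0.0884)² = 0.00781;  (-2·δT/T)² = (-2×0.0995)² = 0.0396
δg/g = √(0.0474) = 0.218

0.218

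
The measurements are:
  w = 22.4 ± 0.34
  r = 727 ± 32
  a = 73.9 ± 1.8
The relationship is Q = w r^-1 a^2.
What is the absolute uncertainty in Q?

Each factor contributes (exponent × relative error)² to (δQ/Q)²:
  (1·δw/w)² = (1×0.0152)² = 0.000230;  (-1·δr/r)² = (-1×0.0440)² = 0.00194;  (2·δa/a)² = (2×0.0244)² = 0.00237
δQ/Q = √(0.00454) = 0.0674
Q = 168, so δQ = 0.0674 × 168 = 11.3.

11.3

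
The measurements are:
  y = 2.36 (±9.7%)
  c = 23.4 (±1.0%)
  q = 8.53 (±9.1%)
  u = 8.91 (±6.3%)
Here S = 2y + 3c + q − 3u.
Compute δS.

Absolute uncertainties add in quadrature for a linear combination:
  (2·δy)² = 0.210;  (3·δc)² = 0.493;  (δq)² = 0.603;  (3·δu)² = 2.84
δS = √(4.14) = 2.03

2.03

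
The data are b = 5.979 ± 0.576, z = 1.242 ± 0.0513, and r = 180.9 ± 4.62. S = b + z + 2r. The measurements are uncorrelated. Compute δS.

9.26

Absolute uncertainties add in quadrature for a linear combination:
  (δb)² = 0.332;  (δz)² = 0.00263;  (2·δr)² = 85.4
δS = √(85.7) = 9.26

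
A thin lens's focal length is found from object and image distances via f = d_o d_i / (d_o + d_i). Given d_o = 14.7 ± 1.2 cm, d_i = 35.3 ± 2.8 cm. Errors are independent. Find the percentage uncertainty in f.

∂f/∂d_o = (d_i/(d_o+d_i))² = 0.498;  ∂f/∂d_i = (d_o/(d_o+d_i))² = 0.0864
δf = √((∂f/∂d_o · δd_o)² + (∂f/∂d_i · δd_i)²) = √(0.358 + 0.0586) = 0.645 cm
f = 10.4 cm, so δf/f = 0.645/10.4 = 0.0622.

6.22%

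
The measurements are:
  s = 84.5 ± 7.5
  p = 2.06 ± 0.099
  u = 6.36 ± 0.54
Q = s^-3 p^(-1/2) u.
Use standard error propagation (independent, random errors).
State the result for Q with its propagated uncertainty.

Each factor contributes (exponent × relative error)² to (δQ/Q)²:
  (-3·δs/s)² = (-3×0.0888)² = 0.0709;  (−½·δp/p)² = (-0.5×0.0481)² = 0.000577;  (1·δu/u)² = (1×0.0849)² = 0.00721
δQ/Q = √(0.0787) = 0.281
Q = 7.34e-06, so δQ = 0.281 × 7.34e-06 = 2.06e-06.

(7.34 ± 2.06) × 10^-6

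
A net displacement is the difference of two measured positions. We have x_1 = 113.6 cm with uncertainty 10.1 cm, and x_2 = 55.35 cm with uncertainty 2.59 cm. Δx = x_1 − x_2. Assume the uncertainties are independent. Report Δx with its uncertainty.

58.25 ± 10.4 cm

Δx is a linear combination, so absolute uncertainties add in quadrature:
  (δx_1)² = 102;  (δx_2)² = 6.71
δΔx = √(109) = 10.4 cm
Δx = 58.25 cm.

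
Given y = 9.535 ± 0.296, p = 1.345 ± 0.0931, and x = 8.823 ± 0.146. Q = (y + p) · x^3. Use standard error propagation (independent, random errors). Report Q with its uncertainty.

Let u = y + p = 10.88. δu = √(δy² + δp²) = √(0.0876 + 0.00867) = 0.310, so δu/u = 0.0285.
Q is then a monomial in u, x:
δQ/Q = √((δu/u)² + (3·δx/x)²) = √(0.000813 + 0.00246) = 0.0573
Q = 7473, so δQ = 0.0573 × 7473 = 428.

7473 ± 428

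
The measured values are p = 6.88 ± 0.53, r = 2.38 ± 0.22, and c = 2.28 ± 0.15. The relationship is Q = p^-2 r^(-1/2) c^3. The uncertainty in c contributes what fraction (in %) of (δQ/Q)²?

60.1%

(δQ/Q)² = (-2·δp/p)² + (−½·δr/r)² + (3·δc/c)²
  p term: (-2×0.0770)² = 0.0237
  r term: (-0.5×0.0924)² = 0.00214
  c term: (3×0.0658)² = 0.0390
Total = 0.0648. Share from c = 0.0390/0.0648 = 0.601.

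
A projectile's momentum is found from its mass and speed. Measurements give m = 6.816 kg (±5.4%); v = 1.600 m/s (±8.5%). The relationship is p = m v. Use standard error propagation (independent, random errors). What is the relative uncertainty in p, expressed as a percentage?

10.1%

p is a product of powers, so relative uncertainties combine in quadrature:
  (1·δm/m)² = (1×0.0540)² = 0.00292;  (1·δv/v)² = (1×0.0850)² = 0.00723
δp/p = √(0.0101) = 0.101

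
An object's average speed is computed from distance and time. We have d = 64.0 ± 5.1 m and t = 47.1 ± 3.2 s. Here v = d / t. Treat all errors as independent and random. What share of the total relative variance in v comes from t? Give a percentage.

42.1%

(δv/v)² = (1·δd/d)² + (-1·δt/t)²
  d term: (1×0.0797)² = 0.00635
  t term: (-1×0.0679)² = 0.00462
Total = 0.0110. Share from t = 0.00462/0.0110 = 0.421.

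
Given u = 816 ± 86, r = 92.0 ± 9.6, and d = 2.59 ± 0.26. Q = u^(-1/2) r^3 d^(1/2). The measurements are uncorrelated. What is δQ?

14100

Each factor contributes (exponent × relative error)² to (δQ/Q)²:
  (−½·δu/u)² = (-0.5×0.105)² = 0.00278;  (3·δr/r)² = (3×0.104)² = 0.0980;  (½·δd/d)² = (0.5×0.100)² = 0.00252
δQ/Q = √(0.103) = 0.321
Q = 43900, so δQ = 0.321 × 43900 = 14100.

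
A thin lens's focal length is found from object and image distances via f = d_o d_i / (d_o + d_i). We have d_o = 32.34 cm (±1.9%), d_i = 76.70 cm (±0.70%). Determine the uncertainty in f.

0.308 cm

∂f/∂d_o = (d_i/(d_o+d_i))² = 0.495;  ∂f/∂d_i = (d_o/(d_o+d_i))² = 0.0880
δf = √((∂f/∂d_o · δd_o)² + (∂f/∂d_i · δd_i)²) = √(0.0924 + 0.00223) = 0.308 cm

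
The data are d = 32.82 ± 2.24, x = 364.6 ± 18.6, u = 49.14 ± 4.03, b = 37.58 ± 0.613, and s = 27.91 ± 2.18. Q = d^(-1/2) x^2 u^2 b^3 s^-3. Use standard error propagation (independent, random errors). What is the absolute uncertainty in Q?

4.23e+07

Since Q is a product/quotient, work with relative uncertainties:
  (−½·δd/d)² = (-0.5×0.0683)² = 0.00116;  (2·δx/x)² = (2×0.0510)² = 0.0104;  (2·δu/u)² = (2×0.0820)² = 0.0269;  (3·δb/b)² = (3×0.0163)² = 0.00239;  (-3·δs/s)² = (-3×0.0781)² = 0.0549
δQ/Q = √(0.0958) = 0.309
Q = 1.368e+08, so δQ = 0.309 × 1.368e+08 = 4.23e+07.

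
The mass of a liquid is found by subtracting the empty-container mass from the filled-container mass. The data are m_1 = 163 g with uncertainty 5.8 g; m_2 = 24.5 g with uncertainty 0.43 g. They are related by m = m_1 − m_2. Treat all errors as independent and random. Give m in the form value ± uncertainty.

138 ± 5.82 g

Absolute uncertainties add in quadrature for a linear combination:
  (δm_1)² = 33.6;  (δm_2)² = 0.185
δm = √(33.8) = 5.82 g
m = 138 g.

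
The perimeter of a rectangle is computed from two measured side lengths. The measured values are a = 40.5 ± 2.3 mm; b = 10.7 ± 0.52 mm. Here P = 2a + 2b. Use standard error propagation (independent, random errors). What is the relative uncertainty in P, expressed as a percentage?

4.61%

Sums and differences: (δP)² = Σ (cᵢ δxᵢ)².
  (2·δa)² = 21.2;  (2·δb)² = 1.08
δP = √(22.2) = 4.72 mm
P = 102 mm, so δP/P = 4.72/102 = 0.0461.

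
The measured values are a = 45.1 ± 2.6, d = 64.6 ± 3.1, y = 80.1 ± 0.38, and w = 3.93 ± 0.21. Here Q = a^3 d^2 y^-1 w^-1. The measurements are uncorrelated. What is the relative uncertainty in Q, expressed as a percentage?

Products/powers → add relative errors in quadrature, weighted by exponent:
  (3·δa/a)² = (3×0.0576)² = 0.0299;  (2·δd/d)² = (2×0.0480)² = 0.00921;  (-1·δy/y)² = (-1×0.00474)² = 2.25e-05;  (-1·δw/w)² = (-1×0.0534)² = 0.00286
δQ/Q = √(0.0420) = 0.205

20.5%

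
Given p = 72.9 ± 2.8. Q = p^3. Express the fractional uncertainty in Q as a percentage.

11.5%

Since Q is a product/quotient, work with relative uncertainties:
  (3·δp/p)² = (3×0.0384)² = 0.0133
δQ/Q = √(0.0133) = 0.115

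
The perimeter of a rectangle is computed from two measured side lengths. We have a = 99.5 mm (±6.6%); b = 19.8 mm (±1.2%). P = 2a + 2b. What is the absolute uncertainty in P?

Sums and differences: (δP)² = Σ (cᵢ δxᵢ)².
  (2·δa)² = 173;  (2·δb)² = 0.226
δP = √(173) = 13.1 mm

13.1 mm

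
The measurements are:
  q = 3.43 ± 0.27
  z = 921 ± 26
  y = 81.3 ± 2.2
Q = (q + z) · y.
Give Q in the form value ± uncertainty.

Let u = q + z = 924. δu = √(δq² + δz²) = √(0.0729 + 676) = 26.0, so δu/u = 0.0281.
Q is then a monomial in u, y:
δQ/Q = √((δu/u)² + (1·δy/y)²) = √(0.000791 + 0.000732) = 0.0390
Q = 75200, so δQ = 0.0390 × 75200 = 2930.

75200 ± 2930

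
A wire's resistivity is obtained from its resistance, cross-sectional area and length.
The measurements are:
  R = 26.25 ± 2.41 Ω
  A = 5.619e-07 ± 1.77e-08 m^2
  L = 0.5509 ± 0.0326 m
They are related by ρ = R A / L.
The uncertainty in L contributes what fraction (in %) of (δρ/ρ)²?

(δρ/ρ)² = (1·δR/R)² + (1·δA/A)² + (-1·δL/L)²
  R term: (1×0.0918)² = 0.00843
  A term: (1×0.0315)² = 0.000992
  L term: (-1×0.0592)² = 0.00350
Total = 0.0129. Share from L = 0.00350/0.0129 = 0.271.

27.1%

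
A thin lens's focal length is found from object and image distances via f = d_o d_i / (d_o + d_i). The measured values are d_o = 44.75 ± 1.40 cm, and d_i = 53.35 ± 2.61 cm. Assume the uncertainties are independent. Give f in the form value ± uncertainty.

∂f/∂d_o = (d_i/(d_o+d_i))² = 0.296;  ∂f/∂d_i = (d_o/(d_o+d_i))² = 0.208
δf = √((∂f/∂d_o · δd_o)² + (∂f/∂d_i · δd_i)²) = √(0.171 + 0.295) = 0.683 cm
f = 24.34 cm.

24.34 ± 0.683 cm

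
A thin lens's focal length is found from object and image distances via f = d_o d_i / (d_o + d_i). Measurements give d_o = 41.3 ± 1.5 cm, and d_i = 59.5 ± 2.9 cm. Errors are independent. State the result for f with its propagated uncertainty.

24.4 ± 0.714 cm

∂f/∂d_o = (d_i/(d_o+d_i))² = 0.348;  ∂f/∂d_i = (d_o/(d_o+d_i))² = 0.168
δf = √((∂f/∂d_o · δd_o)² + (∂f/∂d_i · δd_i)²) = √(0.273 + 0.237) = 0.714 cm
f = 24.4 cm.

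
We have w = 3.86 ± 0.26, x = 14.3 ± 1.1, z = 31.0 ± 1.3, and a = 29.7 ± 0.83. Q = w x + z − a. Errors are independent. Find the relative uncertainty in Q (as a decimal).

Let p = w·x = 55.2. δp/p = √((1·δw/w)² + (1·δx/x)²) = √(0.00454 + 0.00592) = 0.102, so δp = 5.64.
Q = p + z − a: δQ = √(δp² + δz² + δa²) = √(31.9 + 1.69 + 0.689) = 5.85
Q = 56.5, so δQ/Q = 5.85/56.5 = 0.104.

0.104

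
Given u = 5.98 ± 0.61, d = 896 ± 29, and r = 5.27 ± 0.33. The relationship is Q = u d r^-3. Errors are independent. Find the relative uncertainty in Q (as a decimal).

0.216

Since Q is a product/quotient, work with relative uncertainties:
  (1·δu/u)² = (1×0.102)² = 0.0104;  (1·δd/d)² = (1×0.0324)² = 0.00105;  (-3·δr/r)² = (-3×0.0626)² = 0.0353
δQ/Q = √(0.0467) = 0.216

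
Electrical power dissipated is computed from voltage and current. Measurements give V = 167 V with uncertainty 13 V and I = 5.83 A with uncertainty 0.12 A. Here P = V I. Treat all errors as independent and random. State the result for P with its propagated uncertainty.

Since P is a product/quotient, work with relative uncertainties:
  (1·δV/V)² = (1×0.0778)² = 0.00606;  (1·δI/I)² = (1×0.0206)² = 0.000424
δP/P = √(0.00648) = 0.0805
P = 974 W, so δP = 0.0805 × 974 = 78.4 W.

974 ± 78.4 W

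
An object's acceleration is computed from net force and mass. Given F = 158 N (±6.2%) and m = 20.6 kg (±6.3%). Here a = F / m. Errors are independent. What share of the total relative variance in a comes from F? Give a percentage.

(δa/a)² = (1·δF/F)² + (-1·δm/m)²
  F term: (1×0.0620)² = 0.00384
  m term: (-1×0.0630)² = 0.00397
Total = 0.00781. Share from F = 0.00384/0.00781 = 0.492.

49.2%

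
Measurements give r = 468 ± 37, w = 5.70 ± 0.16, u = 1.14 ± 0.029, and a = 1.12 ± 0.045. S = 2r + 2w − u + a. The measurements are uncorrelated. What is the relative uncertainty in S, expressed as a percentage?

S is a linear combination, so absolute uncertainties add in quadrature:
  (2·δr)² = 5480;  (2·δw)² = 0.102;  (δu)² = 0.000841;  (δa)² = 0.00202
δS = √(5480) = 74.0
S = 947, so δS/S = 74.0/947 = 0.0781.

7.81%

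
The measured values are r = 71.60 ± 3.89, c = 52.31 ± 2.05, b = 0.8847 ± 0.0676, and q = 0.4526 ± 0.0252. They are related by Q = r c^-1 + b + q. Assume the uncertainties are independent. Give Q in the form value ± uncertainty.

Let p = r·c^-1 = 1.369. δp/p = √((1·δr/r)² + (-1·δc/c)²) = √(0.00295 + 0.00154) = 0.0670, so δp = 0.0917.
Q = p + b + q: δQ = √(δp² + δb² + δq²) = √(0.00841 + 0.00457 + 0.000635) = 0.117
Q = 2.706.

2.706 ± 0.117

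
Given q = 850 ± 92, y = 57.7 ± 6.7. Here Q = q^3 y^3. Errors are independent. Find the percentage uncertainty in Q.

47.6%

Since Q is a product/quotient, work with relative uncertainties:
  (3·δq/q)² = (3×0.108)² = 0.105;  (3·δy/y)² = (3×0.116)² = 0.121
δQ/Q = √(0.227) = 0.476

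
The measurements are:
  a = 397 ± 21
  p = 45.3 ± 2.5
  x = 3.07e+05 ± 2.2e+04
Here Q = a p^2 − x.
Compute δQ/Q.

Let w = a·p^2 = 8.15e+05. δw/w = √((1·δa/a)² + (2·δp/p)²) = √(0.00280 + 0.0122) = 0.122, so δw = 99700.
Q = w − x: δQ = √(δw² + δx²) = √(9.94e+09 + 4.84e+08) = 1.02e+05
Q = 5.08e+05, so δQ/Q = 1.02e+05/5.08e+05 = 0.201.

0.201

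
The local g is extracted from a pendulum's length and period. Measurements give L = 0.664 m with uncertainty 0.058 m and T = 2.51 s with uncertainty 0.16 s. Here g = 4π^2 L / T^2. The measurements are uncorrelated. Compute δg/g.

g is a product of powers, so relative uncertainties combine in quadrature:
  (1·δL/L)² = (1×0.0873)² = 0.00763;  (-2·δT/T)² = (-2×0.0637)² = 0.0163
δg/g = √(0.0239) = 0.155

0.155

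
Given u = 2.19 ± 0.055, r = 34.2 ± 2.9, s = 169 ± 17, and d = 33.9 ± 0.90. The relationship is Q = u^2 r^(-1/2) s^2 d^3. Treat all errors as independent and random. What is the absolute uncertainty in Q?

2.06e+08

Each factor contributes (exponent × relative error)² to (δQ/Q)²:
  (2·δu/u)² = (2×0.0251)² = 0.00252;  (−½·δr/r)² = (-0.5×0.0848)² = 0.00180;  (2·δs/s)² = (2×0.101)² = 0.0405;  (3·δd/d)² = (3×0.0265)² = 0.00634
δQ/Q = √(0.0511) = 0.226
Q = 9.13e+08, so δQ = 0.226 × 9.13e+08 = 2.06e+08.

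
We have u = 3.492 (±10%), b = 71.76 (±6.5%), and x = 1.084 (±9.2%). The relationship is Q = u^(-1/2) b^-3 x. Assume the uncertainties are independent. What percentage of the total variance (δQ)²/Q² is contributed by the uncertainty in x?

17.3%

(δQ/Q)² = (−½·δu/u)² + (-3·δb/b)² + (1·δx/x)²
  u term: (-0.5×0.100)² = 0.00250
  b term: (-3×0.0650)² = 0.0380
  x term: (1×0.0920)² = 0.00846
Total = 0.0490. Share from x = 0.00846/0.0490 = 0.173.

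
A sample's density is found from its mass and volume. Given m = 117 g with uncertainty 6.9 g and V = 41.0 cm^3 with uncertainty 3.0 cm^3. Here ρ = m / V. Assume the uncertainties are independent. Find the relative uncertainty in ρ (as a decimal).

0.0940

For a monomial ρ ∝ m, V^-1, fractional errors add in quadrature:
  (1·δm/m)² = (1×0.0590)² = 0.00348;  (-1·δV/V)² = (-1×0.0732)² = 0.00535
δρ/ρ = √(0.00883) = 0.0940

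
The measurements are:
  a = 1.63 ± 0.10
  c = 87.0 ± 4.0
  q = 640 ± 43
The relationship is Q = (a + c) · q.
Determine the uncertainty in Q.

Let u = a + c = 88.6. δu = √(δa² + δc²) = √(0.0100 + 16.0) = 4.00, so δu/u = 0.0451.
Q is then a monomial in u, q:
δQ/Q = √((δu/u)² + (1·δq/q)²) = √(0.00204 + 0.00451) = 0.0809
Q = 56700, so δQ = 0.0809 × 56700 = 4590.

4590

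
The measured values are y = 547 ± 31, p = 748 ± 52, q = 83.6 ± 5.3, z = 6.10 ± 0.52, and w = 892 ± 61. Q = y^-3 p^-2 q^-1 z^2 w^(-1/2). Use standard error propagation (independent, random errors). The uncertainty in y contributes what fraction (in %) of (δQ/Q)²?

35.0%

(δQ/Q)² = (-3·δy/y)² + (-2·δp/p)² + (-1·δq/q)² + (2·δz/z)² + (−½·δw/w)²
  y term: (-3×0.0567)² = 0.0289
  p term: (-2×0.0695)² = 0.0193
  q term: (-1×0.0634)² = 0.00402
  z term: (2×0.0852)² = 0.0291
  w term: (-0.5×0.0684)² = 0.00117
Total = 0.0825. Share from y = 0.0289/0.0825 = 0.350.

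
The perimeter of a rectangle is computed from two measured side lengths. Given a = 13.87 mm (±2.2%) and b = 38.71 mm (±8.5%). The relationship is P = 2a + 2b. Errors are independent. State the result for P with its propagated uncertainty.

105.2 ± 6.61 mm

Sums and differences: (δP)² = Σ (cᵢ δxᵢ)².
  (2·δa)² = 0.372;  (2·δb)² = 43.3
δP = √(43.7) = 6.61 mm
P = 105.2 mm.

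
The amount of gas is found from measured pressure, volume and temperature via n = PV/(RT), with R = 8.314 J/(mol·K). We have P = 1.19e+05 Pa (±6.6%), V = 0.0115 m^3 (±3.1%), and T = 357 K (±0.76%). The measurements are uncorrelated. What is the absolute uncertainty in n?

0.0338 mol

Products/powers → add relative errors in quadrature, weighted by exponent:
  (1·δP/P)² = (1×0.0660)² = 0.00436;  (1·δV/V)² = (1×0.0310)² = 0.000961;  (-1·δT/T)² = (-1×0.00760)² = 5.78e-05
δn/n = √(0.00537) = 0.0733
n = 0.461 mol, so δn = 0.0733 × 0.461 = 0.0338 mol.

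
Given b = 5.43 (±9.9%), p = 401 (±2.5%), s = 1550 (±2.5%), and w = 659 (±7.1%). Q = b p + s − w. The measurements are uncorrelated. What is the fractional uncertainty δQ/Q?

0.0751

Let h = b·p = 2180. δh/h = √((1·δb/b)² + (1·δp/p)²) = √(0.00980 + 0.000625) = 0.102, so δh = 222.
Q = h + s − w: δQ = √(δh² + δs² + δw²) = √(49400 + 1500 + 2190) = 230
Q = 3070, so δQ/Q = 230/3070 = 0.0751.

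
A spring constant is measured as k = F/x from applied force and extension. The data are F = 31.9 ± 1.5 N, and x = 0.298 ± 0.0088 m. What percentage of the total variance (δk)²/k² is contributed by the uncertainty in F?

71.7%

(δk/k)² = (1·δF/F)² + (-1·δx/x)²
  F term: (1×0.0470)² = 0.00221
  x term: (-1×0.0295)² = 0.000872
Total = 0.00308. Share from F = 0.00221/0.00308 = 0.717.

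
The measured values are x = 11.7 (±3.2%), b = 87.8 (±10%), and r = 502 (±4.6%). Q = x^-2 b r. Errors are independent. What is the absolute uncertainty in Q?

Relative error in a monomial: (δQ/Q)² = Σ (nᵢ · δxᵢ/xᵢ)².
  (-2·δx/x)² = (-2×0.0320)² = 0.00410;  (1·δb/b)² = (1×0.100)² = 0.0100;  (1·δr/r)² = (1×0.0460)² = 0.00212
δQ/Q = √(0.0162) = 0.127
Q = 322, so δQ = 0.127 × 322 = 41.0.

41.0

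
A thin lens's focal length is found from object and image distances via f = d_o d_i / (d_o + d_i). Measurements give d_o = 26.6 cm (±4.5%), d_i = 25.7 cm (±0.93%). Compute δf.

∂f/∂d_o = (d_i/(d_o+d_i))² = 0.241;  ∂f/∂d_i = (d_o/(d_o+d_i))² = 0.259
δf = √((∂f/∂d_o · δd_o)² + (∂f/∂d_i · δd_i)²) = √(0.0835 + 0.00382) = 0.296 cm

0.296 cm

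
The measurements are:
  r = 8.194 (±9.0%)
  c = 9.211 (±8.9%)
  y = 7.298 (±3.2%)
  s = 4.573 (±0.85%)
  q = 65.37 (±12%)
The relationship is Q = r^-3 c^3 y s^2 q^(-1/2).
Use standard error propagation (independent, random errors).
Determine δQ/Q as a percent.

38.6%

For a monomial Q ∝ r^-3, c^3, y, s^2, q^(-1/2), fractional errors add in quadrature:
  (-3·δr/r)² = (-3×0.0900)² = 0.0729;  (3·δc/c)² = (3×0.0890)² = 0.0713;  (1·δy/y)² = (1×0.0320)² = 0.00102;  (2·δs/s)² = (2×0.00850)² = 0.000289;  (−½·δq/q)² = (-0.5×0.120)² = 0.00360
δQ/Q = √(0.149) = 0.386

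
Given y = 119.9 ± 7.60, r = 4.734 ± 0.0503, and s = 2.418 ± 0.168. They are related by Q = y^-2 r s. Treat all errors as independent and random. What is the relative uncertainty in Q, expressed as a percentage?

14.5%

Since Q is a product/quotient, work with relative uncertainties:
  (-2·δy/y)² = (-2×0.0634)² = 0.0161;  (1·δr/r)² = (1×0.0106)² = 0.000113;  (1·δs/s)² = (1×0.0695)² = 0.00483
δQ/Q = √(0.0210) = 0.145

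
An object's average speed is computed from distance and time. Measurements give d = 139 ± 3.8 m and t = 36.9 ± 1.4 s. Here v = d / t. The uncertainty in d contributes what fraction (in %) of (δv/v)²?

34.2%

(δv/v)² = (1·δd/d)² + (-1·δt/t)²
  d term: (1×0.0273)² = 0.000747
  t term: (-1×0.0379)² = 0.00144
Total = 0.00219. Share from d = 0.000747/0.00219 = 0.342.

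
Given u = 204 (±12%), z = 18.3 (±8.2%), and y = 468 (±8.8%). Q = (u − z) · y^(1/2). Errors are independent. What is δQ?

559

Let w = u − z = 186. δw = √(δu² + δz²) = √(599 + 2.25) = 24.5, so δw/w = 0.132.
Q is then a monomial in w, y:
δQ/Q = √((δw/w)² + (½·δy/y)²) = √(0.0174 + 0.00194) = 0.139
Q = 4020, so δQ = 0.139 × 4020 = 559.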